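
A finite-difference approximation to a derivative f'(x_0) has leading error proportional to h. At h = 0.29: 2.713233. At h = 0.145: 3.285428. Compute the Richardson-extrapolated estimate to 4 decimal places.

Extrapolated value = (2·A(h/2) − A(h)) / (2 − 1)
= (2·3.285428 − 2.713233) / 1
= 3.857623 / 1 = 3.857623

3.8576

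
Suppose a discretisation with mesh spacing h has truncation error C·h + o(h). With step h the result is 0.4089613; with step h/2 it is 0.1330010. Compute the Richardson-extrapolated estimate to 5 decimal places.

-0.14296

The leading error scales as h; refining by a factor of 2 reduces it by 2^1 = 2.
Extrapolated value = (2·A(h/2) − A(h)) / (2 − 1)
= (2·0.1330010 − 0.4089613) / 1
= -0.1429593 / 1 = -0.1429593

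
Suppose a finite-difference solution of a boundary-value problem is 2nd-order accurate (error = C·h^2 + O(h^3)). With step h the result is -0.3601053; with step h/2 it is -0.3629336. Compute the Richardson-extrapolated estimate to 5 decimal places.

-0.36388

Extrapolated value = (4·A(h/2) − A(h)) / (4 − 1)
= (4·(-0.3629336) − (-0.3601053)) / 3
= -1.0916291 / 3 = -0.3638764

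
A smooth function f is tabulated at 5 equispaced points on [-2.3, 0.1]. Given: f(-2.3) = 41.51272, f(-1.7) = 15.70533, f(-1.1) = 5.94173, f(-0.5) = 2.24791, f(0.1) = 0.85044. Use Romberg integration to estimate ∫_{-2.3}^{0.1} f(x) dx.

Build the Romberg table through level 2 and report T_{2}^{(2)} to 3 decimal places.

T_{0}^{(0)} (trapezoid, 1 panel, h=2.4000): 50.83579
T_{1}^{(0)} (trapezoid, 2 panels, h=1.2000): 32.54797
T_{2}^{(0)} (trapezoid, 4 panels, h=0.6000): 27.04593
T_{1}^{(1)} = 32.54797 + (32.54797 − 50.83579)/3 = 26.45203
T_{2}^{(1)} = 27.04593 + (27.04593 − 32.54797)/3 = 25.21192
T_{2}^{(2)} = 25.21192 + (25.21192 − 26.45203)/15 = 25.12925

25.129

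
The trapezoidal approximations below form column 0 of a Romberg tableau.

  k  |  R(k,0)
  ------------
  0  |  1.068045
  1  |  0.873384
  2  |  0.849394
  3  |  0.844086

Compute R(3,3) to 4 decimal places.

0.8424

Richardson extrapolation on the trapezoidal column (denominator 4−1=3):
R(1,1) = (4·0.873384 − 1.068045) / 3 = 0.808497
R(2,1) = 0.849394 + (0.849394 − 0.873384)/3 = 0.841397
R(3,1) = (4·0.844086 − 0.849394) / 3 = 0.842317
R(2,2) = 0.841397 + (0.841397 − 0.808497)/15 = 0.843590
R(3,2) = 0.842317 + (0.842317 − 0.841397)/15 = 0.842378
R(3,3) = (64·0.842378 − 0.843590) / 63 = 0.842359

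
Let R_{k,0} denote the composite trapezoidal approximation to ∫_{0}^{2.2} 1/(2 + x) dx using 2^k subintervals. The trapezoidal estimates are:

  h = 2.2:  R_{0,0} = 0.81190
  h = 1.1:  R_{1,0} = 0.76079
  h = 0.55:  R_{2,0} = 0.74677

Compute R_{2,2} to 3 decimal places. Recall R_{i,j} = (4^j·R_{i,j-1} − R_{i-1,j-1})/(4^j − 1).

0.742

Richardson extrapolation on the trapezoidal column (denominator 4−1=3):
R_{1,1} = 0.76079 + (0.76079 − 0.81190)/3 = 0.74375
R_{2,1} = (4·0.74677 − 0.76079) / 3 = 0.74210
R_{2,2} = 0.74210 + (0.74210 − 0.74375)/15 = 0.74199
(Column j=1 coincides with Simpson's rule on the same nodes.)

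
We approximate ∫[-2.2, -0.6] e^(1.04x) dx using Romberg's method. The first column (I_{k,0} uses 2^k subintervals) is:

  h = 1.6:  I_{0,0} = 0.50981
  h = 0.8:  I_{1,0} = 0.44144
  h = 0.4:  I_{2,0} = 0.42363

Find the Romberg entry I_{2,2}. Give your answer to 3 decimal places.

Richardson extrapolation on the trapezoidal column (denominator 4−1=3):
I_{1,1} = (4·0.44144 − 0.50981) / 3 = 0.41865
I_{2,1} = (4·0.42363 − 0.44144) / 3 = 0.41769
I_{2,2} = (16·0.41769 − 0.41865) / 15 = 0.41763
(Column j=1 coincides with Simpson's rule on the same nodes.)

0.418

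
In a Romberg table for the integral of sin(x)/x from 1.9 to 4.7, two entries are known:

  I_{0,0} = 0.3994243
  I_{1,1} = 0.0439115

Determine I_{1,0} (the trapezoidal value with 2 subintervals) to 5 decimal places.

From I_{1,1} = (4·I_{1,0} − I_{0,0})/3, solve for I_{1,0}:
4·I_{1,0} = 3·0.0439115 + 0.3994243 = 0.5311588
I_{1,0} = 0.1327897

0.13279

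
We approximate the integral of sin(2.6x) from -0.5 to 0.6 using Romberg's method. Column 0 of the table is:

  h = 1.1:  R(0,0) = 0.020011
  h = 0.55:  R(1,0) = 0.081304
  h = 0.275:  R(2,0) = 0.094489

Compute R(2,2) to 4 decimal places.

R(1,1) = 0.081304 + (0.081304 − 0.020011)/3 = 0.101735
R(2,1) = (4·0.094489 − 0.081304) / 3 = 0.098884
R(2,2) = 0.098884 + (0.098884 − 0.101735)/15 = 0.098694

0.0987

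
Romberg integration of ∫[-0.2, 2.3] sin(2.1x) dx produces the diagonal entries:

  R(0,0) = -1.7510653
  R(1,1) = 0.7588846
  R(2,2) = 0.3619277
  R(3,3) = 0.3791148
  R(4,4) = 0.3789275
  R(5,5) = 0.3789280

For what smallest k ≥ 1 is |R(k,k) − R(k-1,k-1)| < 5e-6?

k = 5

|R(1,1) − R(0,0)| = 2.5099499 ≥ 5e-6
|R(2,2) − R(1,1)| = 0.3969569 ≥ 5e-6
|R(3,3) − R(2,2)| = 0.0171871 ≥ 5e-6
|R(4,4) − R(3,3)| = 0.0001873 ≥ 5e-6
|R(5,5) − R(4,4)| = 0.0000005 < 5e-6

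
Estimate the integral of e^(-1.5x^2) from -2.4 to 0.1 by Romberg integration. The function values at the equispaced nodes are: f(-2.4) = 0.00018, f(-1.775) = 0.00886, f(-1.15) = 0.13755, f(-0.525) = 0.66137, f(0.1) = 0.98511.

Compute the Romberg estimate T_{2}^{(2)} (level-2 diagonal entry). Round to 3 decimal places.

T_{0}^{(0)} (trapezoid, 1 panel, h=2.5000): 1.23161
T_{1}^{(0)} (trapezoid, 2 panels, h=1.2500): 0.78774
T_{2}^{(0)} (trapezoid, 4 panels, h=0.6250): 0.81277
T_{1}^{(1)} = 0.78774 + (0.78774 − 1.23161)/3 = 0.63978
T_{2}^{(1)} = 0.81277 + (0.81277 − 0.78774)/3 = 0.82111
T_{2}^{(2)} = 0.82111 + (0.82111 − 0.63978)/15 = 0.83320

0.833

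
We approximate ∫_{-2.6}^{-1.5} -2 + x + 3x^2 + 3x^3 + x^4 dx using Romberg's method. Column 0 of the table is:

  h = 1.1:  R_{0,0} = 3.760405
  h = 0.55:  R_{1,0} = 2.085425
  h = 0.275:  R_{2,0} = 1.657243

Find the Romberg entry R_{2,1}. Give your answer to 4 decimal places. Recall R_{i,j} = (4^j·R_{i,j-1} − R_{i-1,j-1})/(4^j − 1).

Richardson extrapolation on the trapezoidal column (denominator 4−1=3):
R_{2,1} = 1.657243 + (1.657243 − 2.085425)/3 = 1.514516
(Column j=1 coincides with Simpson's rule on the same nodes.)

1.5145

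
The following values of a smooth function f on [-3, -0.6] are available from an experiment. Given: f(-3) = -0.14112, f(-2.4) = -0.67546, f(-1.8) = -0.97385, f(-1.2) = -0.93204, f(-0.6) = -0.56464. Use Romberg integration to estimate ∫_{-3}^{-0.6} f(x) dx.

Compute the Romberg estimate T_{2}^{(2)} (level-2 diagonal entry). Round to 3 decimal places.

-1.815

T_{0}^{(0)} (trapezoid, 1 panel, h=2.4000): -0.84691
T_{1}^{(0)} (trapezoid, 2 panels, h=1.2000): -1.59208
T_{2}^{(0)} (trapezoid, 4 panels, h=0.6000): -1.76054
T_{1}^{(1)} = -1.59208 + (-1.59208 − (-0.84691))/3 = -1.84047
T_{2}^{(1)} = -1.76054 + (-1.76054 − (-1.59208))/3 = -1.81669
T_{2}^{(2)} = -1.81669 + (-1.81669 − (-1.84047))/15 = -1.81510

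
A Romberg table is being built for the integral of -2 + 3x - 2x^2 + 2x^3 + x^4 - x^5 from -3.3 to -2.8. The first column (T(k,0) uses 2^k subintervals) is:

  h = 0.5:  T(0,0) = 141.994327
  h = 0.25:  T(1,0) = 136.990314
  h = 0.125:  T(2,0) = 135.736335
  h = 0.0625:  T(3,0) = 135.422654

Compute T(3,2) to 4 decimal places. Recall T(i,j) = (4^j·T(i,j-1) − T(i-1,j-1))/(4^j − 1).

135.3181

Richardson extrapolation on the trapezoidal column (denominator 4−1=3):
T(2,1) = (4·135.736335 − 136.990314) / 3 = 135.318342
T(3,1) = (4·135.422654 − 135.736335) / 3 = 135.318094
T(3,2) = (16·135.318094 − 135.318342) / 15 = 135.318077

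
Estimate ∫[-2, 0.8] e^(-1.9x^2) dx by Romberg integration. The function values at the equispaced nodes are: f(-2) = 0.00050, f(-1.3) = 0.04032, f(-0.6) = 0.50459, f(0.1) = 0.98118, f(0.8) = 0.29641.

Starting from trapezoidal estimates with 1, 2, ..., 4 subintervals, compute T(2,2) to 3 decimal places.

T(0,0) (trapezoid, 1 panel, h=2.8000): 0.41567
T(1,0) (trapezoid, 2 panels, h=1.4000): 0.91426
T(2,0) (trapezoid, 4 panels, h=0.7000): 1.17218
T(1,1) = 0.91426 + (0.91426 − 0.41567)/3 = 1.08046
T(2,1) = 1.17218 + (1.17218 − 0.91426)/3 = 1.25815
T(2,2) = 1.25815 + (1.25815 − 1.08046)/15 = 1.27000

1.270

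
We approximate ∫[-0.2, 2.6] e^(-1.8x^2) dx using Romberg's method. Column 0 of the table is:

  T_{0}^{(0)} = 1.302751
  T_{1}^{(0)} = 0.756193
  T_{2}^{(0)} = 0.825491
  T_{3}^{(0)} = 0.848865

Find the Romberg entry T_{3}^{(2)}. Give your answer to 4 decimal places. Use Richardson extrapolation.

Richardson extrapolation on the trapezoidal column (denominator 4−1=3):
T_{2}^{(1)} = (4·0.825491 − 0.756193) / 3 = 0.848590
T_{3}^{(1)} = (4·0.848865 − 0.825491) / 3 = 0.856656
T_{3}^{(2)} = (16·0.856656 − 0.848590) / 15 = 0.857194

0.8572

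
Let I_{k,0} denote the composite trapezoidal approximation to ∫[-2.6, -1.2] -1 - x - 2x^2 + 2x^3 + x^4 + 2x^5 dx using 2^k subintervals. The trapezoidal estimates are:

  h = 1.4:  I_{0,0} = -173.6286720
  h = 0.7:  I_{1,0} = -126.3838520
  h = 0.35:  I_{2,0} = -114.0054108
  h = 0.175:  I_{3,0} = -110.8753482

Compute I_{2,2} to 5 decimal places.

Richardson extrapolation on the trapezoidal column (denominator 4−1=3):
I_{1,1} = (4·(-126.3838520) − (-173.6286720)) / 3 = -110.6355787
I_{2,1} = (4·(-114.0054108) − (-126.3838520)) / 3 = -109.8792637
I_{2,2} = -109.8792637 + (-109.8792637 − (-110.6355787))/15 = -109.8288427

-109.82884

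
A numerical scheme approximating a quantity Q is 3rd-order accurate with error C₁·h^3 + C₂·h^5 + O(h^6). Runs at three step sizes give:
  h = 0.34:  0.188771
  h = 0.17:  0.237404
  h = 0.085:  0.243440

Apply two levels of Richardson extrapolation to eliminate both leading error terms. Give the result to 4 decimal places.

0.2443

First eliminate the h^3 term (factor 2^3 = 8):
  B₁ = (8·0.237404 − 0.188771)/7 = 0.244352
  B₂ = (8·0.243440 − 0.237404)/7 = 0.244302
Then eliminate the h^5 term (factor 2^5 = 32):
  (32·0.244302 − 0.244352)/31 = 0.244300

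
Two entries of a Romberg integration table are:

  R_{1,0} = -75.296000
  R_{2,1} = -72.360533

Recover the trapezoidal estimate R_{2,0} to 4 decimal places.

From R_{2,1} = (4·R_{2,0} − R_{1,0})/3, solve for R_{2,0}:
4·R_{2,0} = 3·(-72.360533) + (-75.296000) = -292.377599
R_{2,0} = -73.094400

-73.0944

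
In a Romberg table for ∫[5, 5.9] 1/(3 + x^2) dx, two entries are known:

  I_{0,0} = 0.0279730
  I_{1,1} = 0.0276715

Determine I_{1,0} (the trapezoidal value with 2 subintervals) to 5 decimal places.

From I_{1,1} = (4·I_{1,0} − I_{0,0})/3, solve for I_{1,0}:
4·I_{1,0} = 3·0.0276715 + 0.0279730 = 0.1109875
I_{1,0} = 0.0277469

0.02775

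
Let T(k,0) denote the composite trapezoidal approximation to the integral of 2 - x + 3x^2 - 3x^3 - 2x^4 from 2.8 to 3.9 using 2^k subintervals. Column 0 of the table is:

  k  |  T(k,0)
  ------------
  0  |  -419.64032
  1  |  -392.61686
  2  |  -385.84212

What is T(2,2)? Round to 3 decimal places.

-383.582

T(1,1) = (4·(-392.61686) − (-419.64032)) / 3 = -383.60904
T(2,1) = (4·(-385.84212) − (-392.61686)) / 3 = -383.58387
T(2,2) = -383.58387 + (-383.58387 − (-383.60904))/15 = -383.58219
(Column j=1 coincides with Simpson's rule on the same nodes.)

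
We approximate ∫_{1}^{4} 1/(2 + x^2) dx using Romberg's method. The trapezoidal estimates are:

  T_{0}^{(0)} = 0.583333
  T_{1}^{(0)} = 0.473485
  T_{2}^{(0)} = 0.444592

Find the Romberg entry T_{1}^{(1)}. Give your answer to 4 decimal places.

0.4369

Richardson extrapolation on the trapezoidal column (denominator 4−1=3):
T_{1}^{(1)} = (4·0.473485 − 0.583333) / 3 = 0.436869
(Column j=1 coincides with Simpson's rule on the same nodes.)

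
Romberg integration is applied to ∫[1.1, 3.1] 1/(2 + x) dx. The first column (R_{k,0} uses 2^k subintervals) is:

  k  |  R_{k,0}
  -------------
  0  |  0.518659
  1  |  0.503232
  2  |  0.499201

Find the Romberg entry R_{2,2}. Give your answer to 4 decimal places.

0.4978

R_{1,1} = (4·0.503232 − 0.518659) / 3 = 0.498090
R_{2,1} = (4·0.499201 − 0.503232) / 3 = 0.497857
R_{2,2} = (16·0.497857 − 0.498090) / 15 = 0.497841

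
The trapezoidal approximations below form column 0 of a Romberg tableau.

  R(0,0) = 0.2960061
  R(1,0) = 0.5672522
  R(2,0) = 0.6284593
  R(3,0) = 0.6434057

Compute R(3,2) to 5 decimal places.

0.64836

Richardson extrapolation on the trapezoidal column (denominator 4−1=3):
R(2,1) = 0.6284593 + (0.6284593 − 0.5672522)/3 = 0.6488617
R(3,1) = (4·0.6434057 − 0.6284593) / 3 = 0.6483878
R(3,2) = 0.6483878 + (0.6483878 − 0.6488617)/15 = 0.6483562
(Column j=1 coincides with Simpson's rule on the same nodes.)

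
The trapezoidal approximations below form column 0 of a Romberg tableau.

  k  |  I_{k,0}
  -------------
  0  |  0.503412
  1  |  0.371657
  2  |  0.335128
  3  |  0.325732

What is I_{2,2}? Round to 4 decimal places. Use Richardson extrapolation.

Richardson extrapolation on the trapezoidal column (denominator 4−1=3):
I_{1,1} = (4·0.371657 − 0.503412) / 3 = 0.327739
I_{2,1} = (4·0.335128 − 0.371657) / 3 = 0.322952
I_{2,2} = (16·0.322952 − 0.327739) / 15 = 0.322633
(Column j=1 coincides with Simpson's rule on the same nodes.)

0.3226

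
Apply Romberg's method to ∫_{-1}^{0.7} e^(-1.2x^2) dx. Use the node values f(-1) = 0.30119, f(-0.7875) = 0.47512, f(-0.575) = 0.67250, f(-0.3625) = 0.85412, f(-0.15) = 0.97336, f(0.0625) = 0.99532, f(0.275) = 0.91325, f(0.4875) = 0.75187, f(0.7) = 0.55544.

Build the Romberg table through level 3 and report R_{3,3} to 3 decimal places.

R_{0,0} (trapezoid, 1 panel, h=1.7000): 0.72814
R_{1,0} (trapezoid, 2 panels, h=0.8500): 1.19142
R_{2,0} (trapezoid, 4 panels, h=0.4250): 1.26966
R_{3,0} (trapezoid, 8 panels, h=0.2125): 1.28857
R_{1,1} = 1.19142 + (1.19142 − 0.72814)/3 = 1.34585
R_{2,1} = 1.26966 + (1.26966 − 1.19142)/3 = 1.29574
R_{3,1} = 1.28857 + (1.28857 − 1.26966)/3 = 1.29487
R_{2,2} = 1.29574 + (1.29574 − 1.34585)/15 = 1.29240
R_{3,2} = 1.29487 + (1.29487 − 1.29574)/15 = 1.29481
R_{3,3} = 1.29481 + (1.29481 − 1.29240)/63 = 1.29485

1.295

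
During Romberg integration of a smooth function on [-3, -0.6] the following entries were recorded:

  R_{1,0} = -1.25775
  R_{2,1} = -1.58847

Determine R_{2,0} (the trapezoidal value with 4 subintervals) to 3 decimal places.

From R_{2,1} = (4·R_{2,0} − R_{1,0})/3, solve for R_{2,0}:
4·R_{2,0} = 3·(-1.58847) + (-1.25775) = -6.02316
R_{2,0} = -1.50579

-1.506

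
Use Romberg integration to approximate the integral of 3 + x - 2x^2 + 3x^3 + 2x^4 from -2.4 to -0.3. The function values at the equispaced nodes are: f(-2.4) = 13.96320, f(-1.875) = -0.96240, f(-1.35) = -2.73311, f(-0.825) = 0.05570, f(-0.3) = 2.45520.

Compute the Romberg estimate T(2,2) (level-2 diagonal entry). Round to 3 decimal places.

T(0,0) (trapezoid, 1 panel, h=2.1000): 17.23932
T(1,0) (trapezoid, 2 panels, h=1.0500): 5.74989
T(2,0) (trapezoid, 4 panels, h=0.5250): 2.39893
T(1,1) = 5.74989 + (5.74989 − 17.23932)/3 = 1.92008
T(2,1) = 2.39893 + (2.39893 − 5.74989)/3 = 1.28194
T(2,2) = 1.28194 + (1.28194 − 1.92008)/15 = 1.23940

1.239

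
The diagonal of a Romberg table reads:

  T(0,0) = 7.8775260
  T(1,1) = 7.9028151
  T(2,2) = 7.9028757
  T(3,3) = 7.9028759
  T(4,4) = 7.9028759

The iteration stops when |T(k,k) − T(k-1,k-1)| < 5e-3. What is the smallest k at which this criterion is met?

k = 2

|T(1,1) − T(0,0)| = 0.0252891 ≥ 5e-3
|T(2,2) − T(1,1)| = 0.0000606 < 5e-3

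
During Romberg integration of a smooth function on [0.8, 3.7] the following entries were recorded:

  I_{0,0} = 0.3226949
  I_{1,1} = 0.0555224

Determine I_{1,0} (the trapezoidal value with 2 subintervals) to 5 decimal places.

0.12232

From I_{1,1} = (4·I_{1,0} − I_{0,0})/3, solve for I_{1,0}:
4·I_{1,0} = 3·0.0555224 + 0.3226949 = 0.4892621
I_{1,0} = 0.1223155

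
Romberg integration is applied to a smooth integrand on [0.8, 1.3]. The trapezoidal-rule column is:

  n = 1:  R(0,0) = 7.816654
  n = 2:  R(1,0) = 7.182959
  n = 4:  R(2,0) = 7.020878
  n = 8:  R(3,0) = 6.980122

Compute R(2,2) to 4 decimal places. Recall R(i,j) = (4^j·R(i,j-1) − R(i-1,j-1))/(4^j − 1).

6.9665

Richardson extrapolation on the trapezoidal column (denominator 4−1=3):
R(1,1) = 7.182959 + (7.182959 − 7.816654)/3 = 6.971727
R(2,1) = 7.020878 + (7.020878 − 7.182959)/3 = 6.966851
R(2,2) = 6.966851 + (6.966851 − 6.971727)/15 = 6.966526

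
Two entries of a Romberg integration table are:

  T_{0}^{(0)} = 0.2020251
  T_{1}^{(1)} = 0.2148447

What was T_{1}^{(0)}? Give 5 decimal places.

From T_{1}^{(1)} = (4·T_{1}^{(0)} − T_{0}^{(0)})/3, solve for T_{1}^{(0)}:
4·T_{1}^{(0)} = 3·0.2148447 + 0.2020251 = 0.8465592
T_{1}^{(0)} = 0.2116398

0.21164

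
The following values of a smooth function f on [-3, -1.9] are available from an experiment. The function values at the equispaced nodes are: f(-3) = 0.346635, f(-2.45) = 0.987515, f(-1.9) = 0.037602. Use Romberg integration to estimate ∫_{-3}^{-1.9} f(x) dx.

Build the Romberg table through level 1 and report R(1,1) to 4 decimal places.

R(0,0) (trapezoid, 1 panel, h=1.1000): 0.211330
R(1,0) (trapezoid, 2 panels, h=0.5500): 0.648798
R(1,1) = 0.648798 + (0.648798 − 0.211330)/3 = 0.794621

0.7946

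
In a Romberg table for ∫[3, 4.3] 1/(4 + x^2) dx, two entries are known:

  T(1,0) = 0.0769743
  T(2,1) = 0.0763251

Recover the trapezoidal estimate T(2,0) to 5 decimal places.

From T(2,1) = (4·T(2,0) − T(1,0))/3, solve for T(2,0):
4·T(2,0) = 3·0.0763251 + 0.0769743 = 0.3059496
T(2,0) = 0.0764874

0.07649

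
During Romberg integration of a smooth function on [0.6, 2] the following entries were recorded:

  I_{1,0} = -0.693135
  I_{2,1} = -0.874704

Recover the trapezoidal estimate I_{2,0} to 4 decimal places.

From I_{2,1} = (4·I_{2,0} − I_{1,0})/3, solve for I_{2,0}:
4·I_{2,0} = 3·(-0.874704) + (-0.693135) = -3.317247
I_{2,0} = -0.829312

-0.8293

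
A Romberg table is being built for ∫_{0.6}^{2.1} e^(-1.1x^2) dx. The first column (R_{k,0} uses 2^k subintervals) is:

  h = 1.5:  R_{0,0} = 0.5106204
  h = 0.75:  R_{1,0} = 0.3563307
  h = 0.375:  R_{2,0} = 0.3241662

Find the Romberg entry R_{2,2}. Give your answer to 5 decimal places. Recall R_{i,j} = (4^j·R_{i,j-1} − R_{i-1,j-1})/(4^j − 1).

0.31401

R_{1,1} = 0.3563307 + (0.3563307 − 0.5106204)/3 = 0.3049008
R_{2,1} = (4·0.3241662 − 0.3563307) / 3 = 0.3134447
R_{2,2} = (16·0.3134447 − 0.3049008) / 15 = 0.3140143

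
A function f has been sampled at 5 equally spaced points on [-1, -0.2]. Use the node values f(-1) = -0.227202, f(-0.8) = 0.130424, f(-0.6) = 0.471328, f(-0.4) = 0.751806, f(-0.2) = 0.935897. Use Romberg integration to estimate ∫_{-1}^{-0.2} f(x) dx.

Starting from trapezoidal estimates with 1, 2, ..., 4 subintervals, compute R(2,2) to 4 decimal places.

0.3453

R(0,0) (trapezoid, 1 panel, h=0.8000): 0.283478
R(1,0) (trapezoid, 2 panels, h=0.4000): 0.330270
R(2,0) (trapezoid, 4 panels, h=0.2000): 0.341581
R(1,1) = 0.330270 + (0.330270 − 0.283478)/3 = 0.345867
R(2,1) = 0.341581 + (0.341581 − 0.330270)/3 = 0.345351
R(2,2) = 0.345351 + (0.345351 − 0.345867)/15 = 0.345317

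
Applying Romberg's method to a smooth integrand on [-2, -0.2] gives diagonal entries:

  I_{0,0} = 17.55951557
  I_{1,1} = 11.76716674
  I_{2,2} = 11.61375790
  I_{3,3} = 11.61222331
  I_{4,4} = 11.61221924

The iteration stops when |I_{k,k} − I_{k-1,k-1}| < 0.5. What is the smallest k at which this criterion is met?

k = 2

|I_{1,1} − I_{0,0}| = 5.79234883 ≥ 0.5
|I_{2,2} − I_{1,1}| = 0.15340884 < 0.5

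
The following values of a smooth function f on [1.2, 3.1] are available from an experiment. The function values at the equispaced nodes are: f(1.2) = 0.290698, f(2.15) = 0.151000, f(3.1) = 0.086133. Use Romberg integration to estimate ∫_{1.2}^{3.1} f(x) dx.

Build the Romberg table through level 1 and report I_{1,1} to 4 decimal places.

I_{0,0} (trapezoid, 1 panel, h=1.9000): 0.357989
I_{1,0} (trapezoid, 2 panels, h=0.9500): 0.322445
I_{1,1} = 0.322445 + (0.322445 − 0.357989)/3 = 0.310597

0.3106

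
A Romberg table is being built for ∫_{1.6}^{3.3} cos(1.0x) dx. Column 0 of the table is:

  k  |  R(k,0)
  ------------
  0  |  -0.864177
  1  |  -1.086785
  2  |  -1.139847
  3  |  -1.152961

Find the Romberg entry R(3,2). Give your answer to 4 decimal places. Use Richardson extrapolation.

-1.1573

Richardson extrapolation on the trapezoidal column (denominator 4−1=3):
R(2,1) = -1.139847 + (-1.139847 − (-1.086785))/3 = -1.157534
R(3,1) = (4·(-1.152961) − (-1.139847)) / 3 = -1.157332
R(3,2) = (16·(-1.157332) − (-1.157534)) / 15 = -1.157319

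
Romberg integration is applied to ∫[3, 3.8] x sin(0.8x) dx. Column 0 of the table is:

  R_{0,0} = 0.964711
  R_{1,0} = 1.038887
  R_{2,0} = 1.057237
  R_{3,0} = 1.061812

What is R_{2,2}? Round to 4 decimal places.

1.0633

Richardson extrapolation on the trapezoidal column (denominator 4−1=3):
R_{1,1} = 1.038887 + (1.038887 − 0.964711)/3 = 1.063612
R_{2,1} = (4·1.057237 − 1.038887) / 3 = 1.063354
R_{2,2} = 1.063354 + (1.063354 − 1.063612)/15 = 1.063337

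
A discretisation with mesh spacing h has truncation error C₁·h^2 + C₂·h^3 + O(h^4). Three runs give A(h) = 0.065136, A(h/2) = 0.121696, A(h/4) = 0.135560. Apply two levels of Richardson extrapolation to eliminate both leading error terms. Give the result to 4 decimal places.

First eliminate the h^2 term (factor 2^2 = 4):
  B₁ = (4·0.121696 − 0.065136)/3 = 0.140549
  B₂ = (4·0.135560 − 0.121696)/3 = 0.140181
Then eliminate the h^3 term (factor 2^3 = 8):
  (8·0.140181 − 0.140549)/7 = 0.140128

0.1401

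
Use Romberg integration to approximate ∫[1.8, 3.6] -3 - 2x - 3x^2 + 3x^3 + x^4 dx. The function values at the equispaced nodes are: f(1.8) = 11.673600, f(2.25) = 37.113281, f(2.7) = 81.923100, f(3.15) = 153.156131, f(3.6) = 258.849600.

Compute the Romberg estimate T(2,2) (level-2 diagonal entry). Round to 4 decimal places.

T(0,0) (trapezoid, 1 panel, h=1.8000): 243.470880
T(1,0) (trapezoid, 2 panels, h=0.9000): 195.466230
T(2,0) (trapezoid, 4 panels, h=0.4500): 183.354350
T(1,1) = 195.466230 + (195.466230 − 243.470880)/3 = 179.464680
T(2,1) = 183.354350 + (183.354350 − 195.466230)/3 = 179.317057
T(2,2) = 179.317057 + (179.317057 − 179.464680)/15 = 179.307215

179.3072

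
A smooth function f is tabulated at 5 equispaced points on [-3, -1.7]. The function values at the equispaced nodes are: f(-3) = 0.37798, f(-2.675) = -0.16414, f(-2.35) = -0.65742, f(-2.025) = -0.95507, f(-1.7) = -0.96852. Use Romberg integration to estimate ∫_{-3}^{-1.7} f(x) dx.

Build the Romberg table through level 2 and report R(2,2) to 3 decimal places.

R(0,0) (trapezoid, 1 panel, h=1.3000): -0.38385
R(1,0) (trapezoid, 2 panels, h=0.6500): -0.61925
R(2,0) (trapezoid, 4 panels, h=0.3250): -0.67337
R(1,1) = -0.61925 + (-0.61925 − (-0.38385))/3 = -0.69772
R(2,1) = -0.67337 + (-0.67337 − (-0.61925))/3 = -0.69141
R(2,2) = -0.69141 + (-0.69141 − (-0.69772))/15 = -0.69099

-0.691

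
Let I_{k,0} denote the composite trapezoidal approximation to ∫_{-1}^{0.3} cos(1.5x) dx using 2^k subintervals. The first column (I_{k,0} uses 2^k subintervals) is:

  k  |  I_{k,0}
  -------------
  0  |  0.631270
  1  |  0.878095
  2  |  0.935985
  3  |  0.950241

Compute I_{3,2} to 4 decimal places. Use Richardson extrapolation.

I_{2,1} = (4·0.935985 − 0.878095) / 3 = 0.955282
I_{3,1} = 0.950241 + (0.950241 − 0.935985)/3 = 0.954993
I_{3,2} = (16·0.954993 − 0.955282) / 15 = 0.954974

0.9550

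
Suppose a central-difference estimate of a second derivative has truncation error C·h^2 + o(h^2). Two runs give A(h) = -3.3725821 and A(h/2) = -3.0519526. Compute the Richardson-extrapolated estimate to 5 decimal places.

Extrapolated value = (4·A(h/2) − A(h)) / (4 − 1)
= (4·(-3.0519526) − (-3.3725821)) / 3
= -8.8352283 / 3 = -2.9450761

-2.94508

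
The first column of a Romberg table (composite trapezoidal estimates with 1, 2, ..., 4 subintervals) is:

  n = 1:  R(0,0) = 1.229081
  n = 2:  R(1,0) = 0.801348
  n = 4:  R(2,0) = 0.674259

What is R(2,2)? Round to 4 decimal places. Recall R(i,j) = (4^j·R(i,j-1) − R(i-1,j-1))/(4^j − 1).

R(1,1) = (4·0.801348 − 1.229081) / 3 = 0.658770
R(2,1) = 0.674259 + (0.674259 − 0.801348)/3 = 0.631896
R(2,2) = 0.631896 + (0.631896 − 0.658770)/15 = 0.630104
(Column j=1 coincides with Simpson's rule on the same nodes.)

0.6301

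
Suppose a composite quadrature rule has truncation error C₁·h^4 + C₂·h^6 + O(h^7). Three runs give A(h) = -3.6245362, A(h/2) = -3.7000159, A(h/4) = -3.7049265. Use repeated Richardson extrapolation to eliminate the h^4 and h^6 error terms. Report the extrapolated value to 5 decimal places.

-3.70526

First eliminate the h^4 term (factor 2^4 = 16):
  B₁ = (16·(-3.7000159) − (-3.6245362))/15 = -3.7050479
  B₂ = (16·(-3.7049265) − (-3.7000159))/15 = -3.7052539
Then eliminate the h^6 term (factor 2^6 = 64):
  (64·(-3.7052539) − (-3.7050479))/63 = -3.7052572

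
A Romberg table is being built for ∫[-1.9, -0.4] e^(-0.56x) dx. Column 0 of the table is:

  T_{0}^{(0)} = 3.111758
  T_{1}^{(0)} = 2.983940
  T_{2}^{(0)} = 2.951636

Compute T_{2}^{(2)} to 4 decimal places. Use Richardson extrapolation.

T_{1}^{(1)} = (4·2.983940 − 3.111758) / 3 = 2.941334
T_{2}^{(1)} = 2.951636 + (2.951636 − 2.983940)/3 = 2.940868
T_{2}^{(2)} = 2.940868 + (2.940868 − 2.941334)/15 = 2.940837

2.9408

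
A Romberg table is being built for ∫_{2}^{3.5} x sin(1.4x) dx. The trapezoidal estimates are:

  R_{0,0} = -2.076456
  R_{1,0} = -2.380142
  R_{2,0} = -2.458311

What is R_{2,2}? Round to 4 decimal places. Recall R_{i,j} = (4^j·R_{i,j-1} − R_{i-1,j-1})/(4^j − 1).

R_{1,1} = (4·(-2.380142) − (-2.076456)) / 3 = -2.481371
R_{2,1} = -2.458311 + (-2.458311 − (-2.380142))/3 = -2.484367
R_{2,2} = (16·(-2.484367) − (-2.481371)) / 15 = -2.484567

-2.4846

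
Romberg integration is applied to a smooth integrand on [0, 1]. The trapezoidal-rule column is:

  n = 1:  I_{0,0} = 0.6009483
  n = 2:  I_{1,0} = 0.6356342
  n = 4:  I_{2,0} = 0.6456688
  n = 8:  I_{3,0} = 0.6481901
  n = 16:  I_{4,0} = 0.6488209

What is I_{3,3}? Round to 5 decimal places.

Richardson extrapolation on the trapezoidal column (denominator 4−1=3):
I_{1,1} = (4·0.6356342 − 0.6009483) / 3 = 0.6471962
I_{2,1} = 0.6456688 + (0.6456688 − 0.6356342)/3 = 0.6490137
I_{3,1} = (4·0.6481901 − 0.6456688) / 3 = 0.6490305
I_{2,2} = 0.6490137 + (0.6490137 − 0.6471962)/15 = 0.6491349
I_{3,2} = (16·0.6490305 − 0.6490137) / 15 = 0.6490316
I_{3,3} = 0.6490316 + (0.6490316 − 0.6491349)/63 = 0.6490300

0.64903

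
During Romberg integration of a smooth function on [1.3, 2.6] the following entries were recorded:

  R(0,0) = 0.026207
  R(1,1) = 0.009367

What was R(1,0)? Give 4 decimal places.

0.0136

From R(1,1) = (4·R(1,0) − R(0,0))/3, solve for R(1,0):
4·R(1,0) = 3·0.009367 + 0.026207 = 0.054308
R(1,0) = 0.013577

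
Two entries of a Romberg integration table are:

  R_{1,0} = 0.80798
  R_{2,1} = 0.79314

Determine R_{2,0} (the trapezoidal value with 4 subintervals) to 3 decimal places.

0.797

From R_{2,1} = (4·R_{2,0} − R_{1,0})/3, solve for R_{2,0}:
4·R_{2,0} = 3·0.79314 + 0.80798 = 3.18740
R_{2,0} = 0.79685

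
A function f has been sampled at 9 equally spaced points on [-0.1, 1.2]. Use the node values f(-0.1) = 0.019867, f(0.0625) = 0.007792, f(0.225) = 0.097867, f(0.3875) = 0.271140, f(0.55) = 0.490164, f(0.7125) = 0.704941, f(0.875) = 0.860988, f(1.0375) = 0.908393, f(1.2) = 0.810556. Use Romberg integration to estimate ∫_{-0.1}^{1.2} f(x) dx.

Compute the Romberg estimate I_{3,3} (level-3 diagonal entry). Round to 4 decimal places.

0.6120

I_{0,0} (trapezoid, 1 panel, h=1.3000): 0.539775
I_{1,0} (trapezoid, 2 panels, h=0.6500): 0.588494
I_{2,0} (trapezoid, 4 panels, h=0.3250): 0.605875
I_{3,0} (trapezoid, 8 panels, h=0.1625): 0.610431
I_{1,1} = 0.588494 + (0.588494 − 0.539775)/3 = 0.604734
I_{2,1} = 0.605875 + (0.605875 − 0.588494)/3 = 0.611669
I_{3,1} = 0.610431 + (0.610431 − 0.605875)/3 = 0.611950
I_{2,2} = 0.611669 + (0.611669 − 0.604734)/15 = 0.612131
I_{3,2} = 0.611950 + (0.611950 − 0.611669)/15 = 0.611969
I_{3,3} = 0.611969 + (0.611969 − 0.612131)/63 = 0.611966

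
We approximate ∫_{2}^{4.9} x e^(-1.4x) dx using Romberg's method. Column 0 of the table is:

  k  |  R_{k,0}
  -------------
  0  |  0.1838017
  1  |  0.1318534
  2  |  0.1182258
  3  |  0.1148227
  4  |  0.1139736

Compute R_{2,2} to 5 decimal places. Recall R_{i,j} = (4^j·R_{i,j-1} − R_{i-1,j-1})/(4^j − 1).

0.11363

R_{1,1} = (4·0.1318534 − 0.1838017) / 3 = 0.1145373
R_{2,1} = 0.1182258 + (0.1182258 − 0.1318534)/3 = 0.1136833
R_{2,2} = (16·0.1136833 − 0.1145373) / 15 = 0.1136264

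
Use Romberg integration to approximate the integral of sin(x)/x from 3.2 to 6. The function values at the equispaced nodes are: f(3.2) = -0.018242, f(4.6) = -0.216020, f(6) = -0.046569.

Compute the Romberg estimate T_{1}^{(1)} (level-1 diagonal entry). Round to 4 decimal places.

-0.4335

T_{0}^{(0)} (trapezoid, 1 panel, h=2.8000): -0.090735
T_{1}^{(0)} (trapezoid, 2 panels, h=1.4000): -0.347796
T_{1}^{(1)} = -0.347796 + (-0.347796 − (-0.090735))/3 = -0.433483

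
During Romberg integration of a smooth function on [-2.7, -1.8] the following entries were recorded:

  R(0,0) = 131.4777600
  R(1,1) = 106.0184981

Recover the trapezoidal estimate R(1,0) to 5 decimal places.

112.38331

From R(1,1) = (4·R(1,0) − R(0,0))/3, solve for R(1,0):
4·R(1,0) = 3·106.0184981 + 131.4777600 = 449.5332543
R(1,0) = 112.3833136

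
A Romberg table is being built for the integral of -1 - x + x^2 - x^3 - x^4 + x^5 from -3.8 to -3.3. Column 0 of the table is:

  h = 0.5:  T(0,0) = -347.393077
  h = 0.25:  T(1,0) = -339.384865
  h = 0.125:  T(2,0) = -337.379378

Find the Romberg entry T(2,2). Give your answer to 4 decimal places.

-336.7106

Richardson extrapolation on the trapezoidal column (denominator 4−1=3):
T(1,1) = -339.384865 + (-339.384865 − (-347.393077))/3 = -336.715461
T(2,1) = -337.379378 + (-337.379378 − (-339.384865))/3 = -336.710882
T(2,2) = (16·(-336.710882) − (-336.715461)) / 15 = -336.710577
(Column j=1 coincides with Simpson's rule on the same nodes.)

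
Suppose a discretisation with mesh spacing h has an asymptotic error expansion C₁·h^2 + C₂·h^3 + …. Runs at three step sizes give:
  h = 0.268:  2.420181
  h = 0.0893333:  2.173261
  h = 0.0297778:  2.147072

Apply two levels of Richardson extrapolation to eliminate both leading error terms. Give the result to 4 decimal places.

First eliminate the h^2 term (factor 3^2 = 9):
  B₁ = (9·2.173261 − 2.420181)/8 = 2.142396
  B₂ = (9·2.147072 − 2.173261)/8 = 2.143798
Then eliminate the h^3 term (factor 3^3 = 27):
  (27·2.143798 − 2.142396)/26 = 2.143852

2.1439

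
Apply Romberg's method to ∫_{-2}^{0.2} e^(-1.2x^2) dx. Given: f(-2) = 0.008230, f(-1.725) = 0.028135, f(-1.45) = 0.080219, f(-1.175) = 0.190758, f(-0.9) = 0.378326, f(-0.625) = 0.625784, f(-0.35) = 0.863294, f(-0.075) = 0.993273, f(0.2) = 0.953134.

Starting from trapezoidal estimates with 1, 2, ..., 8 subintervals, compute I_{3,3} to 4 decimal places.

1.0041

I_{0,0} (trapezoid, 1 panel, h=2.2000): 1.057500
I_{1,0} (trapezoid, 2 panels, h=1.1000): 0.944909
I_{2,0} (trapezoid, 4 panels, h=0.5500): 0.991387
I_{3,0} (trapezoid, 8 panels, h=0.2750): 1.001130
I_{1,1} = 0.944909 + (0.944909 − 1.057500)/3 = 0.907379
I_{2,1} = 0.991387 + (0.991387 − 0.944909)/3 = 1.006880
I_{3,1} = 1.001130 + (1.001130 − 0.991387)/3 = 1.004378
I_{2,2} = 1.006880 + (1.006880 − 0.907379)/15 = 1.013513
I_{3,2} = 1.004378 + (1.004378 − 1.006880)/15 = 1.004211
I_{3,3} = 1.004211 + (1.004211 − 1.013513)/63 = 1.004063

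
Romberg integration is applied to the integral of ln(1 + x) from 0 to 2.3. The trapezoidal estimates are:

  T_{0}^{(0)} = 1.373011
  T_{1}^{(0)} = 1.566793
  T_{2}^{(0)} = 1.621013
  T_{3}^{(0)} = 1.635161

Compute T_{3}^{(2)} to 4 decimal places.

T_{2}^{(1)} = 1.621013 + (1.621013 − 1.566793)/3 = 1.639086
T_{3}^{(1)} = 1.635161 + (1.635161 − 1.621013)/3 = 1.639877
T_{3}^{(2)} = 1.639877 + (1.639877 − 1.639086)/15 = 1.639930

1.6399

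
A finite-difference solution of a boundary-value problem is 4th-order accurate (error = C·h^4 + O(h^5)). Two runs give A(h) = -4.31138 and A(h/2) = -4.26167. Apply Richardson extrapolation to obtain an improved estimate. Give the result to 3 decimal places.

-4.258

The leading error scales as h^4; refining by a factor of 2 reduces it by 2^4 = 16.
Extrapolated value = (16·A(h/2) − A(h)) / (16 − 1)
= (16·(-4.26167) − (-4.31138)) / 15
= -63.87534 / 15 = -4.25836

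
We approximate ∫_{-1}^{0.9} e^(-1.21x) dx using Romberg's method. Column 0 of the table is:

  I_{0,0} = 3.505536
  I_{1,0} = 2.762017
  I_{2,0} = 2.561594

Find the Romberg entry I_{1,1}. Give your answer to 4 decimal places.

2.5142

Richardson extrapolation on the trapezoidal column (denominator 4−1=3):
I_{1,1} = (4·2.762017 − 3.505536) / 3 = 2.514177
(Column j=1 coincides with Simpson's rule on the same nodes.)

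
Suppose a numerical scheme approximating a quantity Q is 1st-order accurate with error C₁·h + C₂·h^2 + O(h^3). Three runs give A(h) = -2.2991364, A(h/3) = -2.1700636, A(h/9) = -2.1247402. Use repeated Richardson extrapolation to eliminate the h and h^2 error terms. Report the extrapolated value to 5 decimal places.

-2.10165

First eliminate the h term (factor 3^1 = 3):
  B₁ = (3·(-2.1700636) − (-2.2991364))/2 = -2.1055272
  B₂ = (3·(-2.1247402) − (-2.1700636))/2 = -2.1020785
Then eliminate the h^2 term (factor 3^2 = 9):
  (9·(-2.1020785) − (-2.1055272))/8 = -2.1016474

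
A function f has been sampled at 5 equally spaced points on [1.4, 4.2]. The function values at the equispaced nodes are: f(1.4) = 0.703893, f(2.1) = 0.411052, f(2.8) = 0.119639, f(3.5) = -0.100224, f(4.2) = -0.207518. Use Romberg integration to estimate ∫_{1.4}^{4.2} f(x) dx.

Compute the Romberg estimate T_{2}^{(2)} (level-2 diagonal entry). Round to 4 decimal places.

0.4622

T_{0}^{(0)} (trapezoid, 1 panel, h=2.8000): 0.694925
T_{1}^{(0)} (trapezoid, 2 panels, h=1.4000): 0.514957
T_{2}^{(0)} (trapezoid, 4 panels, h=0.7000): 0.475058
T_{1}^{(1)} = 0.514957 + (0.514957 − 0.694925)/3 = 0.454968
T_{2}^{(1)} = 0.475058 + (0.475058 − 0.514957)/3 = 0.461758
T_{2}^{(2)} = 0.461758 + (0.461758 − 0.454968)/15 = 0.462211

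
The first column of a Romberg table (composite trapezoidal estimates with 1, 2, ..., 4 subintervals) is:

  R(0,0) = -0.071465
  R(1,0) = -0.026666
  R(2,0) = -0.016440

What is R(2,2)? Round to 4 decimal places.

-0.0131

Richardson extrapolation on the trapezoidal column (denominator 4−1=3):
R(1,1) = (4·(-0.026666) − (-0.071465)) / 3 = -0.011733
R(2,1) = -0.016440 + (-0.016440 − (-0.026666))/3 = -0.013031
R(2,2) = -0.013031 + (-0.013031 − (-0.011733))/15 = -0.013118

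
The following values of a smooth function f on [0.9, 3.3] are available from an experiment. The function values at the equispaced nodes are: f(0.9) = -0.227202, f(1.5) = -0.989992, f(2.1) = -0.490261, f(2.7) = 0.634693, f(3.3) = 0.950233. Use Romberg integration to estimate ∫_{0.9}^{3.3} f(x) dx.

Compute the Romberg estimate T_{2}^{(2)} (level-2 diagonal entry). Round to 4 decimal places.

-0.3251

T_{0}^{(0)} (trapezoid, 1 panel, h=2.4000): 0.867637
T_{1}^{(0)} (trapezoid, 2 panels, h=1.2000): -0.154495
T_{2}^{(0)} (trapezoid, 4 panels, h=0.6000): -0.290427
T_{1}^{(1)} = -0.154495 + (-0.154495 − 0.867637)/3 = -0.495206
T_{2}^{(1)} = -0.290427 + (-0.290427 − (-0.154495))/3 = -0.335738
T_{2}^{(2)} = -0.335738 + (-0.335738 − (-0.495206))/15 = -0.325107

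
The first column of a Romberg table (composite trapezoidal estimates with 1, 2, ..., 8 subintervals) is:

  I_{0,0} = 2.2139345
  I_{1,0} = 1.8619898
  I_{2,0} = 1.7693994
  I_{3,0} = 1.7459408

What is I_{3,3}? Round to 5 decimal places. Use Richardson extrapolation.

1.73809

I_{1,1} = (4·1.8619898 − 2.2139345) / 3 = 1.7446749
I_{2,1} = 1.7693994 + (1.7693994 − 1.8619898)/3 = 1.7385359
I_{3,1} = (4·1.7459408 − 1.7693994) / 3 = 1.7381213
I_{2,2} = 1.7385359 + (1.7385359 − 1.7446749)/15 = 1.7381266
I_{3,2} = 1.7381213 + (1.7381213 − 1.7385359)/15 = 1.7380937
I_{3,3} = (64·1.7380937 − 1.7381266) / 63 = 1.7380932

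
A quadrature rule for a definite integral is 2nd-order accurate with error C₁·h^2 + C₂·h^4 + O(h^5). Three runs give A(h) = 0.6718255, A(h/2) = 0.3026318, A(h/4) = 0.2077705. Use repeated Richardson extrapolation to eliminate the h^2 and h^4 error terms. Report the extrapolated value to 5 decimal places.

0.17592

First eliminate the h^2 term (factor 2^2 = 4):
  B₁ = (4·0.3026318 − 0.6718255)/3 = 0.1795672
  B₂ = (4·0.2077705 − 0.3026318)/3 = 0.1761501
Then eliminate the h^4 term (factor 2^4 = 16):
  (16·0.1761501 − 0.1795672)/15 = 0.1759223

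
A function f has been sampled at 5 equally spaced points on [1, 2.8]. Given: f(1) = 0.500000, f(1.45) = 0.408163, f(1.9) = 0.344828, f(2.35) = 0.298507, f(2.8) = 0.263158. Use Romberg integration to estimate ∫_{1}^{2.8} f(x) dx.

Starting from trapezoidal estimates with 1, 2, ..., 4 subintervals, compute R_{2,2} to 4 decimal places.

R_{0,0} (trapezoid, 1 panel, h=1.8000): 0.686842
R_{1,0} (trapezoid, 2 panels, h=0.9000): 0.653766
R_{2,0} (trapezoid, 4 panels, h=0.4500): 0.644885
R_{1,1} = 0.653766 + (0.653766 − 0.686842)/3 = 0.642741
R_{2,1} = 0.644885 + (0.644885 − 0.653766)/3 = 0.641925
R_{2,2} = 0.641925 + (0.641925 − 0.642741)/15 = 0.641871

0.6419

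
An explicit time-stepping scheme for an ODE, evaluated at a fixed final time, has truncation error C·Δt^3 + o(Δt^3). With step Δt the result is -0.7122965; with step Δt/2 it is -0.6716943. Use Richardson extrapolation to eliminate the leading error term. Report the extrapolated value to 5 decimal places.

Extrapolated value = (8·A(Δt/2) − A(Δt)) / (8 − 1)
= (8·(-0.6716943) − (-0.7122965)) / 7
= -4.6612579 / 7 = -0.6658940

-0.66589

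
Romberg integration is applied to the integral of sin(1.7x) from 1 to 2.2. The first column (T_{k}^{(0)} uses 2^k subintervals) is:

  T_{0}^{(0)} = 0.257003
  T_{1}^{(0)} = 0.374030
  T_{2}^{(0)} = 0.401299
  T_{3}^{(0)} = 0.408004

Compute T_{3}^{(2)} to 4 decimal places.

Richardson extrapolation on the trapezoidal column (denominator 4−1=3):
T_{2}^{(1)} = 0.401299 + (0.401299 − 0.374030)/3 = 0.410389
T_{3}^{(1)} = (4·0.408004 − 0.401299) / 3 = 0.410239
T_{3}^{(2)} = 0.410239 + (0.410239 − 0.410389)/15 = 0.410229

0.4102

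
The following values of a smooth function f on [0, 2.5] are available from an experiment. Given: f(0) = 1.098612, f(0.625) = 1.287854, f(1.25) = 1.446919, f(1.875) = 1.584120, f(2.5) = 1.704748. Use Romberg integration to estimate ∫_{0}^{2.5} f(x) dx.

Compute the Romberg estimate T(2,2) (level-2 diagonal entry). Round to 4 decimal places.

3.5803

T(0,0) (trapezoid, 1 panel, h=2.5000): 3.504200
T(1,0) (trapezoid, 2 panels, h=1.2500): 3.560749
T(2,0) (trapezoid, 4 panels, h=0.6250): 3.575358
T(1,1) = 3.560749 + (3.560749 − 3.504200)/3 = 3.579599
T(2,1) = 3.575358 + (3.575358 − 3.560749)/3 = 3.580228
T(2,2) = 3.580228 + (3.580228 − 3.579599)/15 = 3.580270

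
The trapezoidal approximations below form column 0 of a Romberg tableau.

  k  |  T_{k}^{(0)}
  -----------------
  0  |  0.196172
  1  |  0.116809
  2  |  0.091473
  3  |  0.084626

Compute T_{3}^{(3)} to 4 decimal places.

T_{1}^{(1)} = 0.116809 + (0.116809 − 0.196172)/3 = 0.090355
T_{2}^{(1)} = 0.091473 + (0.091473 − 0.116809)/3 = 0.083028
T_{3}^{(1)} = (4·0.084626 − 0.091473) / 3 = 0.082344
T_{2}^{(2)} = 0.083028 + (0.083028 − 0.090355)/15 = 0.082540
T_{3}^{(2)} = 0.082344 + (0.082344 − 0.083028)/15 = 0.082298
T_{3}^{(3)} = (64·0.082298 − 0.082540) / 63 = 0.082294

0.0823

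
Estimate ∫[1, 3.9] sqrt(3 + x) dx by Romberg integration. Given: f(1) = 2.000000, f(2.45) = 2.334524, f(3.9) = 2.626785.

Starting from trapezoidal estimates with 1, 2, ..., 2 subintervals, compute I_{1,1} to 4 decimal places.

6.7497

I_{0,0} (trapezoid, 1 panel, h=2.9000): 6.708838
I_{1,0} (trapezoid, 2 panels, h=1.4500): 6.739479
I_{1,1} = 6.739479 + (6.739479 − 6.708838)/3 = 6.749693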